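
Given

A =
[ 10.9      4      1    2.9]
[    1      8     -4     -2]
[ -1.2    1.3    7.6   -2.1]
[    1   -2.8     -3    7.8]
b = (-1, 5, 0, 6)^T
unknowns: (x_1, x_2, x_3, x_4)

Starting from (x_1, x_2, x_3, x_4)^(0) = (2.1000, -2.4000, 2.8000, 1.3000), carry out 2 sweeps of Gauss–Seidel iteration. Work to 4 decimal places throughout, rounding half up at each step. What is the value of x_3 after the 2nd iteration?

0.0176

Iteration 1:
  x_1 = (-1 - (4)·-2.4000 - (1)·2.8000 - (2.9)·1.3000) / (10.9) = 0.1862
  x_2 = (5 - (1)·0.1862 - (-4)·2.8000 - (-2)·1.3000) / (8) = 2.3267
  x_3 = (0 - (-1.2)·0.1862 - (1.3)·2.3267 - (-2.1)·1.3000) / (7.6) = -0.0094
  x_4 = (6 - (1)·0.1862 - (-2.8)·2.3267 - (-3)·-0.0094) / (7.8) = 1.5770
Iteration 2:
  x_1 = (-1 - (4)·2.3267 - (1)·-0.0094 - (2.9)·1.5770) / (10.9) = -1.3643
  x_2 = (5 - (1)·-1.3643 - (-4)·-0.0094 - (-2)·1.5770) / (8) = 1.1851
  x_3 = (0 - (-1.2)·-1.3643 - (1.3)·1.1851 - (-2.1)·1.5770) / (7.6) = 0.0176
  x_4 = (6 - (1)·-1.3643 - (-2.8)·1.1851 - (-3)·0.0176) / (7.8) = 1.3763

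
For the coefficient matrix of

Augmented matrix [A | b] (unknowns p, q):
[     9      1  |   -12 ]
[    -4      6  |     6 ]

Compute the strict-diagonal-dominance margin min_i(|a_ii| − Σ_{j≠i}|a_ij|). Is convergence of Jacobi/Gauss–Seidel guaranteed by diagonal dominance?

row 1: |9| − (1) = 8
row 2: |6| − (4) = 2
minimum over rows = 2 → strictly diagonally dominant (convergence guaranteed)

2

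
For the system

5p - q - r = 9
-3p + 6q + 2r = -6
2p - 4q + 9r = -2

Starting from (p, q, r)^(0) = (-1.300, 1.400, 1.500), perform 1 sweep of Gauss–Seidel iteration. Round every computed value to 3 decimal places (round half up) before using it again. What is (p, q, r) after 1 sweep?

(2.380, -0.310, -0.889)

Iteration 1:
  p = (9 - (-1)·1.400 - (-1)·1.500) / (5) = 2.380
  q = (-6 - (-3)·2.380 - (2)·1.500) / (6) = -0.310
  r = (-2 - (2)·2.380 - (-4)·-0.310) / (9) = -0.889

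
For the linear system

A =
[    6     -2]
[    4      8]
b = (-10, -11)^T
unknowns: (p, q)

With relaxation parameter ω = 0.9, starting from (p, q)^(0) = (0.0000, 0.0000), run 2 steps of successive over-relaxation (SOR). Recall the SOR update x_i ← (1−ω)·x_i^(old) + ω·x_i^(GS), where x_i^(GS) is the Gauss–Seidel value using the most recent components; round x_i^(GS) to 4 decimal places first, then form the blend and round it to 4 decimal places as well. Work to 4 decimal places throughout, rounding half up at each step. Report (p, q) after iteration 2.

Iteration 1:
  p: GS value = (-10 - (-2)·0.0000) / (6) = -1.6667;  p ← (1−ω)·0.0000 + ω·-1.6667 = -1.5000
  q: GS value = (-11 - (4)·-1.5000) / (8) = -0.6250;  q ← (1−ω)·0.0000 + ω·-0.6250 = -0.5625
Iteration 2:
  p: GS value = (-10 - (-2)·-0.5625) / (6) = -1.8542;  p ← (1−ω)·-1.5000 + ω·-1.8542 = -1.8188
  q: GS value = (-11 - (4)·-1.8188) / (8) = -0.4656;  q ← (1−ω)·-0.5625 + ω·-0.4656 = -0.4753

(-1.8188, -0.4753)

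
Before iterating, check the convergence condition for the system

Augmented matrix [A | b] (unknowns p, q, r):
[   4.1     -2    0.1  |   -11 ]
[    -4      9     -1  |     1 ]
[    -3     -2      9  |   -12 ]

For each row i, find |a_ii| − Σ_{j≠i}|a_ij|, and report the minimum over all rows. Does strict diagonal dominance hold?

row 1: |4.1| − (2+0.1) = 2
row 2: |9| − (4+1) = 4
row 3: |9| − (3+2) = 4
minimum over rows = 2 → strictly diagonally dominant (convergence guaranteed)

2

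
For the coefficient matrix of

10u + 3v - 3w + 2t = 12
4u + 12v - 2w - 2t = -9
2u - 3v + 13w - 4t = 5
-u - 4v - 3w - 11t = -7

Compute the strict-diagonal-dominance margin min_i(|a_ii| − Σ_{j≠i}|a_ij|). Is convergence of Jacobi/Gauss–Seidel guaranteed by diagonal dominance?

2

row 1: |10| − (3+3+2) = 2
row 2: |12| − (4+2+2) = 4
row 3: |13| − (2+3+4) = 4
row 4: |-11| − (1+4+3) = 3
minimum over rows = 2 → strictly diagonally dominant (convergence guaranteed)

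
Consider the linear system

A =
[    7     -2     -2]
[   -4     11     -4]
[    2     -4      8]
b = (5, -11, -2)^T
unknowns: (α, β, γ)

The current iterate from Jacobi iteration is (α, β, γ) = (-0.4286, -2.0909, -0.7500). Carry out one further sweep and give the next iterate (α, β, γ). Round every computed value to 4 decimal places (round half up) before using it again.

One sweep:
  α = (5 - (-2)·-2.0909 - (-2)·-0.7500) / (7) = -0.0974
  β = (-11 - (-4)·-0.4286 - (-4)·-0.7500) / (11) = -1.4286
  γ = (-2 - (2)·-0.4286 - (-4)·-2.0909) / (8) = -1.1883

(-0.0974, -1.4286, -1.1883)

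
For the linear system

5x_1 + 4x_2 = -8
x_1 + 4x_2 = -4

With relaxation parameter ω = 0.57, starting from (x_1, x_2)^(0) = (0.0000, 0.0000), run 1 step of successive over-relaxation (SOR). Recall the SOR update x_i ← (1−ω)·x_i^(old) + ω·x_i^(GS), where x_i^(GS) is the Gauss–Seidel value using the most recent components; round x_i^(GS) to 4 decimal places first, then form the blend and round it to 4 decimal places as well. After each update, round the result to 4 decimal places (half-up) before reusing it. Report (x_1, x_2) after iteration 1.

Iteration 1:
  x_1: GS value = (-8 - (4)·0.0000) / (5) = -1.6000;  x_1 ← (1−ω)·0.0000 + ω·-1.6000 = -0.9120
  x_2: GS value = (-4 - (1)·-0.9120) / (4) = -0.7720;  x_2 ← (1−ω)·0.0000 + ω·-0.7720 = -0.4400

(-0.9120, -0.4400)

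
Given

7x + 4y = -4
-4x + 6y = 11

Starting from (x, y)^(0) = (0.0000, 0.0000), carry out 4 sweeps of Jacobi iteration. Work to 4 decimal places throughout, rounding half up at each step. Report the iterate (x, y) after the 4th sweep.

Iteration 1:
  x = (-4 - (4)·0.0000) / (7) = -0.5714
  y = (11 - (-4)·0.0000) / (6) = 1.8333
Iteration 2:
  x = (-4 - (4)·1.8333) / (7) = -1.6190
  y = (11 - (-4)·-0.5714) / (6) = 1.4524
Iteration 3:
  x = (-4 - (4)·1.4524) / (7) = -1.4014
  y = (11 - (-4)·-1.6190) / (6) = 0.7540
Iteration 4:
  x = (-4 - (4)·0.7540) / (7) = -1.0023
  y = (11 - (-4)·-1.4014) / (6) = 0.8991

(-1.0023, 0.8991)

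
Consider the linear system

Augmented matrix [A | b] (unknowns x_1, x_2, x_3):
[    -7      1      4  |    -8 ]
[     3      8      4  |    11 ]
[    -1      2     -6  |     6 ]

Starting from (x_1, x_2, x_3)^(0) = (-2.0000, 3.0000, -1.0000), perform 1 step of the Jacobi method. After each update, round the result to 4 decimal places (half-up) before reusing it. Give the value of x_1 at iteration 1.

Iteration 1:
  x_1 = (-8 - (1)·3.0000 - (4)·-1.0000) / (-7) = 1.0000
  x_2 = (11 - (3)·-2.0000 - (4)·-1.0000) / (8) = 2.6250
  x_3 = (6 - (-1)·-2.0000 - (2)·3.0000) / (-6) = 0.3333

1.0000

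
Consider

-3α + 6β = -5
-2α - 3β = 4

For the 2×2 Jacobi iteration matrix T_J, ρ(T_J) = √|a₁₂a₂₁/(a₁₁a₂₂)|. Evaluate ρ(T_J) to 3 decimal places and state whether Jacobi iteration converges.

1.155

a₁₂a₂₁/(a₁₁a₂₂) = (6)·(-2) / ((-3)·(-3)) = -1.333333
ρ = √|-1.333333| = √1.333333 = 1.155
ρ > 1, so Jacobi diverges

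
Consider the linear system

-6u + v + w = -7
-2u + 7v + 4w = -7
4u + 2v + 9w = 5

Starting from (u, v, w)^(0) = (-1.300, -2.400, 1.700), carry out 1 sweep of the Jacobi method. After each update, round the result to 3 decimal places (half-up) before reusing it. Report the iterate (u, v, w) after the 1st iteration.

Iteration 1:
  u = (-7 - (1)·-2.400 - (1)·1.700) / (-6) = 1.050
  v = (-7 - (-2)·-1.300 - (4)·1.700) / (7) = -2.343
  w = (5 - (4)·-1.300 - (2)·-2.400) / (9) = 1.667

(1.050, -2.343, 1.667)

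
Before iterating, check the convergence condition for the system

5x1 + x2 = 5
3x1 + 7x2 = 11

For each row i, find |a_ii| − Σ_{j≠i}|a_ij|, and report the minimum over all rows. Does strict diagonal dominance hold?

4

row 1: |5| − (1) = 4
row 2: |7| − (3) = 4
minimum over rows = 4 → strictly diagonally dominant (convergence guaranteed)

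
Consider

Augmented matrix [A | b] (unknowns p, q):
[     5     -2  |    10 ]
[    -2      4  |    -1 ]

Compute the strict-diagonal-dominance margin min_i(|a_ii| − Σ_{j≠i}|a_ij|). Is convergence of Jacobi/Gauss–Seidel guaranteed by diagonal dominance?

row 1: |5| − (2) = 3
row 2: |4| − (2) = 2
minimum over rows = 2 → strictly diagonally dominant (convergence guaranteed)

2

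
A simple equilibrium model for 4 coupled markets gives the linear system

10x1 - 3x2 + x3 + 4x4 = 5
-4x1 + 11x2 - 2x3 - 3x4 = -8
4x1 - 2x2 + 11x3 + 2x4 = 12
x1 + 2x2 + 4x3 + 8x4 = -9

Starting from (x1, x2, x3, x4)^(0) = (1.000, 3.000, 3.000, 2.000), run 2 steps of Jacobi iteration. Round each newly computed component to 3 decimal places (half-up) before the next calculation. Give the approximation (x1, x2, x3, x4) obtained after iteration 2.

(2.027, -1.407, 1.750, -1.799)

Iteration 1:
  x1 = (5 - (-3)·3.000 - (1)·3.000 - (4)·2.000) / (10) = 0.300
  x2 = (-8 - (-4)·1.000 - (-2)·3.000 - (-3)·2.000) / (11) = 0.727
  x3 = (12 - (4)·1.000 - (-2)·3.000 - (2)·2.000) / (11) = 0.909
  x4 = (-9 - (1)·1.000 - (2)·3.000 - (4)·3.000) / (8) = -3.500
Iteration 2:
  x1 = (5 - (-3)·0.727 - (1)·0.909 - (4)·-3.500) / (10) = 2.027
  x2 = (-8 - (-4)·0.300 - (-2)·0.909 - (-3)·-3.500) / (11) = -1.407
  x3 = (12 - (4)·0.300 - (-2)·0.727 - (2)·-3.500) / (11) = 1.750
  x4 = (-9 - (1)·0.300 - (2)·0.727 - (4)·0.909) / (8) = -1.799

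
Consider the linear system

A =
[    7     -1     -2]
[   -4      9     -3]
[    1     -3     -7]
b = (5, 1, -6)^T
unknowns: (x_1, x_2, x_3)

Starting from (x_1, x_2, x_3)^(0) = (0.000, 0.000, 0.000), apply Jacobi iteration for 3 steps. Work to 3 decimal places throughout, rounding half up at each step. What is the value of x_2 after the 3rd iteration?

0.848

Iteration 1:
  x_1 = (5 - (-1)·0.000 - (-2)·0.000) / (7) = 0.714
  x_2 = (1 - (-4)·0.000 - (-3)·0.000) / (9) = 0.111
  x_3 = (-6 - (1)·0.000 - (-3)·0.000) / (-7) = 0.857
Iteration 2:
  x_1 = (5 - (-1)·0.111 - (-2)·0.857) / (7) = 0.975
  x_2 = (1 - (-4)·0.714 - (-3)·0.857) / (9) = 0.714
  x_3 = (-6 - (1)·0.714 - (-3)·0.111) / (-7) = 0.912
Iteration 3:
  x_1 = (5 - (-1)·0.714 - (-2)·0.912) / (7) = 1.077
  x_2 = (1 - (-4)·0.975 - (-3)·0.912) / (9) = 0.848
  x_3 = (-6 - (1)·0.975 - (-3)·0.714) / (-7) = 0.690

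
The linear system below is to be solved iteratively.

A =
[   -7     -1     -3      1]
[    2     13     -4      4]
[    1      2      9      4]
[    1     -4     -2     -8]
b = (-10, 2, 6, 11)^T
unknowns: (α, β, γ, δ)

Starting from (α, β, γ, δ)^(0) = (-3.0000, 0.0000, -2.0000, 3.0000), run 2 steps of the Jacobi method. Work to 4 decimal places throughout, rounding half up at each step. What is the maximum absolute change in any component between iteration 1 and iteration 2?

1.4591

Iteration 1:
  α = (-10 - (-1)·0.0000 - (-3)·-2.0000 - (1)·3.0000) / (-7) = 2.7143
  β = (2 - (2)·-3.0000 - (-4)·-2.0000 - (4)·3.0000) / (13) = -0.9231
  γ = (6 - (1)·-3.0000 - (2)·0.0000 - (4)·3.0000) / (9) = -0.3333
  δ = (11 - (1)·-3.0000 - (-4)·0.0000 - (-2)·-2.0000) / (-8) = -1.2500
Iteration 2:
  α = (-10 - (-1)·-0.9231 - (-3)·-0.3333 - (1)·-1.2500) / (-7) = 1.5247
  β = (2 - (2)·2.7143 - (-4)·-0.3333 - (4)·-1.2500) / (13) = 0.0183
  γ = (6 - (1)·2.7143 - (2)·-0.9231 - (4)·-1.2500) / (9) = 1.1258
  δ = (11 - (1)·2.7143 - (-4)·-0.9231 - (-2)·-0.3333) / (-8) = -0.4908
Change: (-1.1896, 0.9414, 1.4591, 0.7592) → max |·| = 1.4591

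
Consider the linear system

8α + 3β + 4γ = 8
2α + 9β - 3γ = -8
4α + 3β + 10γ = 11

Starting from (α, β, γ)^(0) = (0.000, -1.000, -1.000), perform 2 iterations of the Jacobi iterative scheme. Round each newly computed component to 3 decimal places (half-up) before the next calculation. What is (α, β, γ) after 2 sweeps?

Iteration 1:
  α = (8 - (3)·-1.000 - (4)·-1.000) / (8) = 1.875
  β = (-8 - (2)·0.000 - (-3)·-1.000) / (9) = -1.222
  γ = (11 - (4)·0.000 - (3)·-1.000) / (10) = 1.400
Iteration 2:
  α = (8 - (3)·-1.222 - (4)·1.400) / (8) = 0.758
  β = (-8 - (2)·1.875 - (-3)·1.400) / (9) = -0.839
  γ = (11 - (4)·1.875 - (3)·-1.222) / (10) = 0.717

(0.758, -0.839, 0.717)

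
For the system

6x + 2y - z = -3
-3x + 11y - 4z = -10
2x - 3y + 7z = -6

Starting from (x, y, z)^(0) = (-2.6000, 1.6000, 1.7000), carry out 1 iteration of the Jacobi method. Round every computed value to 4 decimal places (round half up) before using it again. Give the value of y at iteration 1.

Iteration 1:
  x = (-3 - (2)·1.6000 - (-1)·1.7000) / (6) = -0.7500
  y = (-10 - (-3)·-2.6000 - (-4)·1.7000) / (11) = -1.0000
  z = (-6 - (2)·-2.6000 - (-3)·1.6000) / (7) = 0.5714

-1.0000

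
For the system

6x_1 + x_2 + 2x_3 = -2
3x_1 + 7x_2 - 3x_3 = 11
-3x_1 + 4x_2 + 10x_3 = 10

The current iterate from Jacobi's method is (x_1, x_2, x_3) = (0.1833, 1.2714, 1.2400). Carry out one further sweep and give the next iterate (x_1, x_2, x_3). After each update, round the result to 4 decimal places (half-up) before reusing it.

One sweep:
  x_1 = (-2 - (1)·1.2714 - (2)·1.2400) / (6) = -0.9586
  x_2 = (11 - (3)·0.1833 - (-3)·1.2400) / (7) = 2.0243
  x_3 = (10 - (-3)·0.1833 - (4)·1.2714) / (10) = 0.5464

(-0.9586, 2.0243, 0.5464)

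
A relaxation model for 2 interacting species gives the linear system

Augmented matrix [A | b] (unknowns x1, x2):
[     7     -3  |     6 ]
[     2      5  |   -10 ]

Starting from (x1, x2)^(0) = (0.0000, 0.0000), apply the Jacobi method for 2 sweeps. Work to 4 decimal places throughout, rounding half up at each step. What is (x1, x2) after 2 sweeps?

Iteration 1:
  x1 = (6 - (-3)·0.0000) / (7) = 0.8571
  x2 = (-10 - (2)·0.0000) / (5) = -2.0000
Iteration 2:
  x1 = (6 - (-3)·-2.0000) / (7) = 0.0000
  x2 = (-10 - (2)·0.8571) / (5) = -2.3428

(0.0000, -2.3428)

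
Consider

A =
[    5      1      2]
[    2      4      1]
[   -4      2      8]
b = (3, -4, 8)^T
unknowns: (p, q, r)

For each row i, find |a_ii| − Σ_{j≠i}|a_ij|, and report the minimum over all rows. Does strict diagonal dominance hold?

row 1: |5| − (1+2) = 2
row 2: |4| − (2+1) = 1
row 3: |8| − (4+2) = 2
minimum over rows = 1 → strictly diagonally dominant (convergence guaranteed)

1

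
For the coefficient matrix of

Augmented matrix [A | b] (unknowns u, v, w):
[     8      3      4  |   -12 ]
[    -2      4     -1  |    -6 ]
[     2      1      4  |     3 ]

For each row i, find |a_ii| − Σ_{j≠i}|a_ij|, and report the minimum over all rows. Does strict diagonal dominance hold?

1

row 1: |8| − (3+4) = 1
row 2: |4| − (2+1) = 1
row 3: |4| − (2+1) = 1
minimum over rows = 1 → strictly diagonally dominant (convergence guaranteed)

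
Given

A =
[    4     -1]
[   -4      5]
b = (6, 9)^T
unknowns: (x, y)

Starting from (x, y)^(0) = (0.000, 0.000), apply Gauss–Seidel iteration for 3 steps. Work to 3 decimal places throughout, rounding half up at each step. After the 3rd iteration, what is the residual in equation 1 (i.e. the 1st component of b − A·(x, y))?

0.120

Iteration 1:
  x = (6 - (-1)·0.000) / (4) = 1.500
  y = (9 - (-4)·1.500) / (5) = 3.000
Iteration 2:
  x = (6 - (-1)·3.000) / (4) = 2.250
  y = (9 - (-4)·2.250) / (5) = 3.600
Iteration 3:
  x = (6 - (-1)·3.600) / (4) = 2.400
  y = (9 - (-4)·2.400) / (5) = 3.720
Residual b − A·x = (0.120, 0.000)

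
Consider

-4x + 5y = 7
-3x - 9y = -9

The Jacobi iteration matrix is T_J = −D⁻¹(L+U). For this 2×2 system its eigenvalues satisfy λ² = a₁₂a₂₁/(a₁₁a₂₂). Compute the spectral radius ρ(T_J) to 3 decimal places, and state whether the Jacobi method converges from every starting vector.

a₁₂a₂₁/(a₁₁a₂₂) = (5)·(-3) / ((-4)·(-9)) = -0.416667
ρ = √|-0.416667| = √0.416667 = 0.645
ρ < 1, so Jacobi converges

0.645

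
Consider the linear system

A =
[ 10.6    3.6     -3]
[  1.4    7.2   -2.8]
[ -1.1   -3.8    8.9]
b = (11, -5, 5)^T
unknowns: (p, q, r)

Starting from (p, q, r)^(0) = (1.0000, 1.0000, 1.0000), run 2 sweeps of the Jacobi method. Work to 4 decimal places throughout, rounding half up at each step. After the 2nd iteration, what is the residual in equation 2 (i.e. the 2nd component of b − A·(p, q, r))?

-2.5578

Iteration 1:
  p = (11 - (3.6)·1.0000 - (-3)·1.0000) / (10.6) = 0.9811
  q = (-5 - (1.4)·1.0000 - (-2.8)·1.0000) / (7.2) = -0.5000
  r = (5 - (-1.1)·1.0000 - (-3.8)·1.0000) / (8.9) = 1.1124
Iteration 2:
  p = (11 - (3.6)·-0.5000 - (-3)·1.1124) / (10.6) = 1.5224
  q = (-5 - (1.4)·0.9811 - (-2.8)·1.1124) / (7.2) = -0.4526
  r = (5 - (-1.1)·0.9811 - (-3.8)·-0.5000) / (8.9) = 0.4696
Residual b − A·x = (-2.0993, -2.5578, 0.7753)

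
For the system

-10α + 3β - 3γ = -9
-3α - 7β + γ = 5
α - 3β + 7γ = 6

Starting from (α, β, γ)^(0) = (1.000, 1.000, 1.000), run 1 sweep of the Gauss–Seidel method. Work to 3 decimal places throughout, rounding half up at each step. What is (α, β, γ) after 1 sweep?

Iteration 1:
  α = (-9 - (3)·1.000 - (-3)·1.000) / (-10) = 0.900
  β = (5 - (-3)·0.900 - (1)·1.000) / (-7) = -0.957
  γ = (6 - (1)·0.900 - (-3)·-0.957) / (7) = 0.318

(0.900, -0.957, 0.318)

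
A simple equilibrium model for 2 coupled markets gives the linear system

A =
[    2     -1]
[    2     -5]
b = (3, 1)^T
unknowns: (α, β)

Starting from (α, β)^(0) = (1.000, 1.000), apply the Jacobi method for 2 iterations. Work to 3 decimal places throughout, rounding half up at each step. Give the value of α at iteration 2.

Iteration 1:
  α = (3 - (-1)·1.000) / (2) = 2.000
  β = (1 - (2)·1.000) / (-5) = 0.200
Iteration 2:
  α = (3 - (-1)·0.200) / (2) = 1.600
  β = (1 - (2)·2.000) / (-5) = 0.600

1.600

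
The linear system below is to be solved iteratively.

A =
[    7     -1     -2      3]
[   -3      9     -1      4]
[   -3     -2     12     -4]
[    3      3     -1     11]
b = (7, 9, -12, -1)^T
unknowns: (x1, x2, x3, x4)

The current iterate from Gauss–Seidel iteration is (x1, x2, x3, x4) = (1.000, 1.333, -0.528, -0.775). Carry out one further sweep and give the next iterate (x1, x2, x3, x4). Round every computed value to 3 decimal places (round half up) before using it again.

One sweep:
  x1 = (7 - (-1)·1.333 - (-2)·-0.528 - (3)·-0.775) / (7) = 1.372
  x2 = (9 - (-3)·1.372 - (-1)·-0.528 - (4)·-0.775) / (9) = 1.743
  x3 = (-12 - (-3)·1.372 - (-2)·1.743 - (-4)·-0.775) / (12) = -0.625
  x4 = (-1 - (3)·1.372 - (3)·1.743 - (-1)·-0.625) / (11) = -0.997

(1.372, 1.743, -0.625, -0.997)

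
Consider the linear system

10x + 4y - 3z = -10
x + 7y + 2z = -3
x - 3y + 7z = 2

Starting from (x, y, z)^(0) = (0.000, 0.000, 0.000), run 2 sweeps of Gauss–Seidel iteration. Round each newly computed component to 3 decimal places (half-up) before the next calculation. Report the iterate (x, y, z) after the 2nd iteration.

(-0.794, -0.403, 0.226)

Iteration 1:
  x = (-10 - (4)·0.000 - (-3)·0.000) / (10) = -1.000
  y = (-3 - (1)·-1.000 - (2)·0.000) / (7) = -0.286
  z = (2 - (1)·-1.000 - (-3)·-0.286) / (7) = 0.306
Iteration 2:
  x = (-10 - (4)·-0.286 - (-3)·0.306) / (10) = -0.794
  y = (-3 - (1)·-0.794 - (2)·0.306) / (7) = -0.403
  z = (2 - (1)·-0.794 - (-3)·-0.403) / (7) = 0.226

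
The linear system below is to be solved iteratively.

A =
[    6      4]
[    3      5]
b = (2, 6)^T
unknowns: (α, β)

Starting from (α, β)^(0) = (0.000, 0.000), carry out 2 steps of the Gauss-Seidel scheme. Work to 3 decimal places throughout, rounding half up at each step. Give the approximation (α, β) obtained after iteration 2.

(-0.333, 1.400)

Iteration 1:
  α = (2 - (4)·0.000) / (6) = 0.333
  β = (6 - (3)·0.333) / (5) = 1.000
Iteration 2:
  α = (2 - (4)·1.000) / (6) = -0.333
  β = (6 - (3)·-0.333) / (5) = 1.400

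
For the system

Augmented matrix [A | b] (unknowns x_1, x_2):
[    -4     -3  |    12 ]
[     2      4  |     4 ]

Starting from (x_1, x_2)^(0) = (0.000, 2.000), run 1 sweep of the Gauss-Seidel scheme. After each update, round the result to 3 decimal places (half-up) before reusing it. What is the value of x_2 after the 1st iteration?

Iteration 1:
  x_1 = (12 - (-3)·2.000) / (-4) = -4.500
  x_2 = (4 - (2)·-4.500) / (4) = 3.250

3.250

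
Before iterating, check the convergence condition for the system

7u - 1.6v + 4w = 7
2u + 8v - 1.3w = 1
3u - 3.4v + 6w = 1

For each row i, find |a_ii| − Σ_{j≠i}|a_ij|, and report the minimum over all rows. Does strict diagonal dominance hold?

row 1: |7| − (1.6+4) = 1.4
row 2: |8| − (2+1.3) = 4.7
row 3: |6| − (3+3.4) = -0.4
minimum over rows = -0.4 → not strictly diagonally dominant

-0.4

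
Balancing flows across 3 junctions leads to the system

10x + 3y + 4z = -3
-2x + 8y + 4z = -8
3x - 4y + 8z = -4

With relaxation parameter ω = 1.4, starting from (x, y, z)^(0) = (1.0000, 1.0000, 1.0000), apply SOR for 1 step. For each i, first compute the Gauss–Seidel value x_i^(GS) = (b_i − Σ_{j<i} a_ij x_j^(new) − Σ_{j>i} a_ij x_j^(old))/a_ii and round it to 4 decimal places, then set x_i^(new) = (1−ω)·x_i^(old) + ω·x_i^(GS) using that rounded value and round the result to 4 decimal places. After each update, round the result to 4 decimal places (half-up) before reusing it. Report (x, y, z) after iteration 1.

Iteration 1:
  x: GS value = (-3 - (3)·1.0000 - (4)·1.0000) / (10) = -1.0000;  x ← (1−ω)·1.0000 + ω·-1.0000 = -1.8000
  y: GS value = (-8 - (-2)·-1.8000 - (4)·1.0000) / (8) = -1.9500;  y ← (1−ω)·1.0000 + ω·-1.9500 = -3.1300
  z: GS value = (-4 - (3)·-1.8000 - (-4)·-3.1300) / (8) = -1.3900;  z ← (1−ω)·1.0000 + ω·-1.3900 = -2.3460

(-1.8000, -3.1300, -2.3460)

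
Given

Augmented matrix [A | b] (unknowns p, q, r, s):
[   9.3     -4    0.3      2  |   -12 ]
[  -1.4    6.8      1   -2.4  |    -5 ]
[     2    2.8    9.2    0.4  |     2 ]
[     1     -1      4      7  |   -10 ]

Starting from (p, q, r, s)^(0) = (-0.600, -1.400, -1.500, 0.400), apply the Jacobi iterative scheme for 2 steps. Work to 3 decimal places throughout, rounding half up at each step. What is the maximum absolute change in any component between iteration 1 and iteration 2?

0.989

Iteration 1:
  p = (-12 - (-4)·-1.400 - (0.3)·-1.500 - (2)·0.400) / (9.3) = -1.930
  q = (-5 - (-1.4)·-0.600 - (1)·-1.500 - (-2.4)·0.400) / (6.8) = -0.497
  r = (2 - (2)·-0.600 - (2.8)·-1.400 - (0.4)·0.400) / (9.2) = 0.757
  s = (-10 - (1)·-0.600 - (-1)·-1.400 - (4)·-1.500) / (7) = -0.686
Iteration 2:
  p = (-12 - (-4)·-0.497 - (0.3)·0.757 - (2)·-0.686) / (9.3) = -1.381
  q = (-5 - (-1.4)·-1.930 - (1)·0.757 - (-2.4)·-0.686) / (6.8) = -1.486
  r = (2 - (2)·-1.930 - (2.8)·-0.497 - (0.4)·-0.686) / (9.2) = 0.818
  s = (-10 - (1)·-1.930 - (-1)·-0.497 - (4)·0.757) / (7) = -1.656
Change: (0.549, -0.989, 0.061, -0.970) → max |·| = 0.989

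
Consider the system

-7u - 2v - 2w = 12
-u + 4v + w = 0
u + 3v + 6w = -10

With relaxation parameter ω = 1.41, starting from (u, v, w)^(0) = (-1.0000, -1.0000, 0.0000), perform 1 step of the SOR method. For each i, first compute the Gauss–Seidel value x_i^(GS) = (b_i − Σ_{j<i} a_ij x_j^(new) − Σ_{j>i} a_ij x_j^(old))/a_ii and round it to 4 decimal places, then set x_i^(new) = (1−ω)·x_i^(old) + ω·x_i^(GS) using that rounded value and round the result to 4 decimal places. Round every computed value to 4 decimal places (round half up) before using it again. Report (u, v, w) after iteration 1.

(-1.6043, -0.1556, -1.8633)

Iteration 1:
  u: GS value = (12 - (-2)·-1.0000 - (-2)·0.0000) / (-7) = -1.4286;  u ← (1−ω)·-1.0000 + ω·-1.4286 = -1.6043
  v: GS value = (0 - (-1)·-1.6043 - (1)·0.0000) / (4) = -0.4011;  v ← (1−ω)·-1.0000 + ω·-0.4011 = -0.1556
  w: GS value = (-10 - (1)·-1.6043 - (3)·-0.1556) / (6) = -1.3215;  w ← (1−ω)·0.0000 + ω·-1.3215 = -1.8633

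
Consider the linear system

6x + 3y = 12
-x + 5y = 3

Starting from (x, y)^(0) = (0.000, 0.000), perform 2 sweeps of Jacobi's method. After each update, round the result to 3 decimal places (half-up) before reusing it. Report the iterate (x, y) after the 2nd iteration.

(1.700, 1.000)

Iteration 1:
  x = (12 - (3)·0.000) / (6) = 2.000
  y = (3 - (-1)·0.000) / (5) = 0.600
Iteration 2:
  x = (12 - (3)·0.600) / (6) = 1.700
  y = (3 - (-1)·2.000) / (5) = 1.000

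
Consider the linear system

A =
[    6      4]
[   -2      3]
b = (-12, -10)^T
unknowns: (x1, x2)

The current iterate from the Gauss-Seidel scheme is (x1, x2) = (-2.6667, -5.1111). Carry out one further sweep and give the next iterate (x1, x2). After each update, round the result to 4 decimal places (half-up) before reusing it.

One sweep:
  x1 = (-12 - (4)·-5.1111) / (6) = 1.4074
  x2 = (-10 - (-2)·1.4074) / (3) = -2.3951

(1.4074, -2.3951)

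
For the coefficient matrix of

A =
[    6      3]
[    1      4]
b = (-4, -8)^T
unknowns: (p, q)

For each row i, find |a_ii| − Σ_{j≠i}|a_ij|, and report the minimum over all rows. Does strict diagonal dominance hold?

row 1: |6| − (3) = 3
row 2: |4| − (1) = 3
minimum over rows = 3 → strictly diagonally dominant (convergence guaranteed)

3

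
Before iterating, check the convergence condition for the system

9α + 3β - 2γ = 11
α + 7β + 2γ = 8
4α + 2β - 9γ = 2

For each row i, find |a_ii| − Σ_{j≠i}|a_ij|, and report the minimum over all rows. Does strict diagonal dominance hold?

3

row 1: |9| − (3+2) = 4
row 2: |7| − (1+2) = 4
row 3: |-9| − (4+2) = 3
minimum over rows = 3 → strictly diagonally dominant (convergence guaranteed)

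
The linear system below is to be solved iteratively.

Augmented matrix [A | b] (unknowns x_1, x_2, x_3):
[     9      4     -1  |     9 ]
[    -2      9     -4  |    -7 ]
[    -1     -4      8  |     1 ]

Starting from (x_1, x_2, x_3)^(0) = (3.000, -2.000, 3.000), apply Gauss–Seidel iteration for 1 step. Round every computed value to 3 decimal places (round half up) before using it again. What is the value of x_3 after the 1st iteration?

0.927

Iteration 1:
  x_1 = (9 - (4)·-2.000 - (-1)·3.000) / (9) = 2.222
  x_2 = (-7 - (-2)·2.222 - (-4)·3.000) / (9) = 1.049
  x_3 = (1 - (-1)·2.222 - (-4)·1.049) / (8) = 0.927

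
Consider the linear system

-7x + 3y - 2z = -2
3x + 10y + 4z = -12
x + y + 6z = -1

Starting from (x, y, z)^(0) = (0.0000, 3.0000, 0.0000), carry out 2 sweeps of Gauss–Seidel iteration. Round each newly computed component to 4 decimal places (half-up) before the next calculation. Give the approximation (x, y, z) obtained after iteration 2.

(-0.3877, -1.0237, 0.0686)

Iteration 1:
  x = (-2 - (3)·3.0000 - (-2)·0.0000) / (-7) = 1.5714
  y = (-12 - (3)·1.5714 - (4)·0.0000) / (10) = -1.6714
  z = (-1 - (1)·1.5714 - (1)·-1.6714) / (6) = -0.1500
Iteration 2:
  x = (-2 - (3)·-1.6714 - (-2)·-0.1500) / (-7) = -0.3877
  y = (-12 - (3)·-0.3877 - (4)·-0.1500) / (10) = -1.0237
  z = (-1 - (1)·-0.3877 - (1)·-1.0237) / (6) = 0.0686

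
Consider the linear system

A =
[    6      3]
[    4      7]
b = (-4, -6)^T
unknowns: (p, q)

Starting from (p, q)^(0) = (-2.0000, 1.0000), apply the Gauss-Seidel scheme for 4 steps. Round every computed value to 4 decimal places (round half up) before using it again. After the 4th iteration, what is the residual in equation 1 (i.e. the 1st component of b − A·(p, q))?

Iteration 1:
  p = (-4 - (3)·1.0000) / (6) = -1.1667
  q = (-6 - (4)·-1.1667) / (7) = -0.1905
Iteration 2:
  p = (-4 - (3)·-0.1905) / (6) = -0.5714
  q = (-6 - (4)·-0.5714) / (7) = -0.5306
Iteration 3:
  p = (-4 - (3)·-0.5306) / (6) = -0.4014
  q = (-6 - (4)·-0.4014) / (7) = -0.6278
Iteration 4:
  p = (-4 - (3)·-0.6278) / (6) = -0.3528
  q = (-6 - (4)·-0.3528) / (7) = -0.6555
Residual b − A·x = (0.0833, -0.0003)

0.0833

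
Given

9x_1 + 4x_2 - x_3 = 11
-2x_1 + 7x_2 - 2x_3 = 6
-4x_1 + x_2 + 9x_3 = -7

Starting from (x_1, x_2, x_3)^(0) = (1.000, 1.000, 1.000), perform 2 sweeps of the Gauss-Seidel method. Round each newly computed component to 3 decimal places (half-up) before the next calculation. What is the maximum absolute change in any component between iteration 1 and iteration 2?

Iteration 1:
  x_1 = (11 - (4)·1.000 - (-1)·1.000) / (9) = 0.889
  x_2 = (6 - (-2)·0.889 - (-2)·1.000) / (7) = 1.397
  x_3 = (-7 - (-4)·0.889 - (1)·1.397) / (9) = -0.538
Iteration 2:
  x_1 = (11 - (4)·1.397 - (-1)·-0.538) / (9) = 0.542
  x_2 = (6 - (-2)·0.542 - (-2)·-0.538) / (7) = 0.858
  x_3 = (-7 - (-4)·0.542 - (1)·0.858) / (9) = -0.632
Change: (-0.347, -0.539, -0.094) → max |·| = 0.539

0.539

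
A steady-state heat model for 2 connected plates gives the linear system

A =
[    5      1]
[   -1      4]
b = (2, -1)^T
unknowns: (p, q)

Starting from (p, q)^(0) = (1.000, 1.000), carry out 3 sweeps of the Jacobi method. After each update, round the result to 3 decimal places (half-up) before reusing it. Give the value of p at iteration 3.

0.440

Iteration 1:
  p = (2 - (1)·1.000) / (5) = 0.200
  q = (-1 - (-1)·1.000) / (4) = 0.000
Iteration 2:
  p = (2 - (1)·0.000) / (5) = 0.400
  q = (-1 - (-1)·0.200) / (4) = -0.200
Iteration 3:
  p = (2 - (1)·-0.200) / (5) = 0.440
  q = (-1 - (-1)·0.400) / (4) = -0.150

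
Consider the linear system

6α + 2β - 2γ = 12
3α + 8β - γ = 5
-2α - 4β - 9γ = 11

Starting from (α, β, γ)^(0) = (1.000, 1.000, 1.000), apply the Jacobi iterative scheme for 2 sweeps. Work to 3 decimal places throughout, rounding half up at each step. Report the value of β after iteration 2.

-0.361

Iteration 1:
  α = (12 - (2)·1.000 - (-2)·1.000) / (6) = 2.000
  β = (5 - (3)·1.000 - (-1)·1.000) / (8) = 0.375
  γ = (11 - (-2)·1.000 - (-4)·1.000) / (-9) = -1.889
Iteration 2:
  α = (12 - (2)·0.375 - (-2)·-1.889) / (6) = 1.245
  β = (5 - (3)·2.000 - (-1)·-1.889) / (8) = -0.361
  γ = (11 - (-2)·2.000 - (-4)·0.375) / (-9) = -1.833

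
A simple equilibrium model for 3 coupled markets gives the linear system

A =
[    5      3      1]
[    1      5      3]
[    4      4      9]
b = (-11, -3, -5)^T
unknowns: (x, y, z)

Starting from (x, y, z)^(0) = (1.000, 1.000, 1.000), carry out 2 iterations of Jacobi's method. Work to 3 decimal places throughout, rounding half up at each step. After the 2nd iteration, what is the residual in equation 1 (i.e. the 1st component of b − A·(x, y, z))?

-9.643

Iteration 1:
  x = (-11 - (3)·1.000 - (1)·1.000) / (5) = -3.000
  y = (-3 - (1)·1.000 - (3)·1.000) / (5) = -1.400
  z = (-5 - (4)·1.000 - (4)·1.000) / (9) = -1.444
Iteration 2:
  x = (-11 - (3)·-1.400 - (1)·-1.444) / (5) = -1.071
  y = (-3 - (1)·-3.000 - (3)·-1.444) / (5) = 0.866
  z = (-5 - (4)·-3.000 - (4)·-1.400) / (9) = 1.400
Residual b − A·x = (-9.643, -10.459, -16.780)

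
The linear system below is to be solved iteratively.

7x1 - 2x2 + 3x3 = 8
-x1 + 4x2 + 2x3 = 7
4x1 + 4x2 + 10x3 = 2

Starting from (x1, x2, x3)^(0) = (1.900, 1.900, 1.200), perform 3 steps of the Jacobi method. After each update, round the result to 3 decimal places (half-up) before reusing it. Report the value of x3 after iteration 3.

-1.750

Iteration 1:
  x1 = (8 - (-2)·1.900 - (3)·1.200) / (7) = 1.171
  x2 = (7 - (-1)·1.900 - (2)·1.200) / (4) = 1.625
  x3 = (2 - (4)·1.900 - (4)·1.900) / (10) = -1.320
Iteration 2:
  x1 = (8 - (-2)·1.625 - (3)·-1.320) / (7) = 2.173
  x2 = (7 - (-1)·1.171 - (2)·-1.320) / (4) = 2.703
  x3 = (2 - (4)·1.171 - (4)·1.625) / (10) = -0.918
Iteration 3:
  x1 = (8 - (-2)·2.703 - (3)·-0.918) / (7) = 2.309
  x2 = (7 - (-1)·2.173 - (2)·-0.918) / (4) = 2.752
  x3 = (2 - (4)·2.173 - (4)·2.703) / (10) = -1.750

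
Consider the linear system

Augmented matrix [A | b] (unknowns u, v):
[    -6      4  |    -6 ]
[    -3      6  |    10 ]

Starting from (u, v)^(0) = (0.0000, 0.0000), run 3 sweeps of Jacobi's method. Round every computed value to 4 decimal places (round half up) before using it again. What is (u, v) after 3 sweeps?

(2.4445, 2.7222)

Iteration 1:
  u = (-6 - (4)·0.0000) / (-6) = 1.0000
  v = (10 - (-3)·0.0000) / (6) = 1.6667
Iteration 2:
  u = (-6 - (4)·1.6667) / (-6) = 2.1111
  v = (10 - (-3)·1.0000) / (6) = 2.1667
Iteration 3:
  u = (-6 - (4)·2.1667) / (-6) = 2.4445
  v = (10 - (-3)·2.1111) / (6) = 2.7222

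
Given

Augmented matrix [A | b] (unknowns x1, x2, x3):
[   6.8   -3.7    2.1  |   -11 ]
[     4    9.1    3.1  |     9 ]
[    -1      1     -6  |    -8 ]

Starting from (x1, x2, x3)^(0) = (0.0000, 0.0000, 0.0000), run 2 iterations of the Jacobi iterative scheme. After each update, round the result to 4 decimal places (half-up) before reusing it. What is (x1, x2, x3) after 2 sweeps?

(-1.4913, 1.2458, 1.7678)

Iteration 1:
  x1 = (-11 - (-3.7)·0.0000 - (2.1)·0.0000) / (6.8) = -1.6176
  x2 = (9 - (4)·0.0000 - (3.1)·0.0000) / (9.1) = 0.9890
  x3 = (-8 - (-1)·0.0000 - (1)·0.0000) / (-6) = 1.3333
Iteration 2:
  x1 = (-11 - (-3.7)·0.9890 - (2.1)·1.3333) / (6.8) = -1.4913
  x2 = (9 - (4)·-1.6176 - (3.1)·1.3333) / (9.1) = 1.2458
  x3 = (-8 - (-1)·-1.6176 - (1)·0.9890) / (-6) = 1.7678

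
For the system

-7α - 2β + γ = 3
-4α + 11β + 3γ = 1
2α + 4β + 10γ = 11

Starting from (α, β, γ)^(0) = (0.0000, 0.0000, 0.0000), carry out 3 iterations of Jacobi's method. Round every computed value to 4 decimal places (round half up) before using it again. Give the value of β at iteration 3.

-0.3307

Iteration 1:
  α = (3 - (-2)·0.0000 - (1)·0.0000) / (-7) = -0.4286
  β = (1 - (-4)·0.0000 - (3)·0.0000) / (11) = 0.0909
  γ = (11 - (2)·0.0000 - (4)·0.0000) / (10) = 1.1000
Iteration 2:
  α = (3 - (-2)·0.0909 - (1)·1.1000) / (-7) = -0.2974
  β = (1 - (-4)·-0.4286 - (3)·1.1000) / (11) = -0.3649
  γ = (11 - (2)·-0.4286 - (4)·0.0909) / (10) = 1.1494
Iteration 3:
  α = (3 - (-2)·-0.3649 - (1)·1.1494) / (-7) = -0.1601
  β = (1 - (-4)·-0.2974 - (3)·1.1494) / (11) = -0.3307
  γ = (11 - (2)·-0.2974 - (4)·-0.3649) / (10) = 1.3054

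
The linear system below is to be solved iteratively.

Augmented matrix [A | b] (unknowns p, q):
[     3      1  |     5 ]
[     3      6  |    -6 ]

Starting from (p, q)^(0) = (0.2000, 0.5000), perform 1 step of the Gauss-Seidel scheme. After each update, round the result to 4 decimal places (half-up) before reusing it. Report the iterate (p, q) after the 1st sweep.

(1.5000, -1.7500)

Iteration 1:
  p = (5 - (1)·0.5000) / (3) = 1.5000
  q = (-6 - (3)·1.5000) / (6) = -1.7500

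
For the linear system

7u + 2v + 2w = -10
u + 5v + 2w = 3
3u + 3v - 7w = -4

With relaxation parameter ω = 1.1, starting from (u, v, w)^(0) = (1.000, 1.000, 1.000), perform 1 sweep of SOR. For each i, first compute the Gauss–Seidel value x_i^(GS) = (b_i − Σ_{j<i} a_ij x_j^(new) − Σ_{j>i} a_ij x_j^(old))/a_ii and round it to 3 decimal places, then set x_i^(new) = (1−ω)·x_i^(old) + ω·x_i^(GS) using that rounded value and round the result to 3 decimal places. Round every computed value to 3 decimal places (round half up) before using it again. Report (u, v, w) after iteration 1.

(-2.300, 0.626, -0.261)

Iteration 1:
  u: GS value = (-10 - (2)·1.000 - (2)·1.000) / (7) = -2.000;  u ← (1−ω)·1.000 + ω·-2.000 = -2.300
  v: GS value = (3 - (1)·-2.300 - (2)·1.000) / (5) = 0.660;  v ← (1−ω)·1.000 + ω·0.660 = 0.626
  w: GS value = (-4 - (3)·-2.300 - (3)·0.626) / (-7) = -0.146;  w ← (1−ω)·1.000 + ω·-0.146 = -0.261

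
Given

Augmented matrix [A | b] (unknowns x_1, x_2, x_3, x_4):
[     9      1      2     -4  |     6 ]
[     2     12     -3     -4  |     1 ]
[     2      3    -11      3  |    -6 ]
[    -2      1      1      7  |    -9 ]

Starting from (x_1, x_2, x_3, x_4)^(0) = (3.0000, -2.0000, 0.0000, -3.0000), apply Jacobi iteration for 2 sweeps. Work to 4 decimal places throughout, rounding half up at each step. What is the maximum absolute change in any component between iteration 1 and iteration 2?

Iteration 1:
  x_1 = (6 - (1)·-2.0000 - (2)·0.0000 - (-4)·-3.0000) / (9) = -0.4444
  x_2 = (1 - (2)·3.0000 - (-3)·0.0000 - (-4)·-3.0000) / (12) = -1.4167
  x_3 = (-6 - (2)·3.0000 - (3)·-2.0000 - (3)·-3.0000) / (-11) = -0.2727
  x_4 = (-9 - (-2)·3.0000 - (1)·-2.0000 - (1)·0.0000) / (7) = -0.1429
Iteration 2:
  x_1 = (6 - (1)·-1.4167 - (2)·-0.2727 - (-4)·-0.1429) / (9) = 0.8212
  x_2 = (1 - (2)·-0.4444 - (-3)·-0.2727 - (-4)·-0.1429) / (12) = 0.0416
  x_3 = (-6 - (2)·-0.4444 - (3)·-1.4167 - (3)·-0.1429) / (-11) = 0.0393
  x_4 = (-9 - (-2)·-0.4444 - (1)·-1.4167 - (1)·-0.2727) / (7) = -1.1713
Change: (1.2656, 1.4583, 0.3120, -1.0284) → max |·| = 1.4583

1.4583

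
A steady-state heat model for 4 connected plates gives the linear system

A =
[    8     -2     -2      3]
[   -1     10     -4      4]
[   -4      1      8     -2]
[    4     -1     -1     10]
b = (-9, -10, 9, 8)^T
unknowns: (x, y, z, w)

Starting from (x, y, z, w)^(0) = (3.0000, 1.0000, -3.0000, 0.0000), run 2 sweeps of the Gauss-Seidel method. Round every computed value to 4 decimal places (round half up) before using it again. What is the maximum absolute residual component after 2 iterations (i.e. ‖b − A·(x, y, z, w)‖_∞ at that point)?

1.0276

Iteration 1:
  x = (-9 - (-2)·1.0000 - (-2)·-3.0000 - (3)·0.0000) / (8) = -1.6250
  y = (-10 - (-1)·-1.6250 - (-4)·-3.0000 - (4)·0.0000) / (10) = -2.3625
  z = (9 - (-4)·-1.6250 - (1)·-2.3625 - (-2)·0.0000) / (8) = 0.6078
  w = (8 - (4)·-1.6250 - (-1)·-2.3625 - (-1)·0.6078) / (10) = 1.2745
Iteration 2:
  x = (-9 - (-2)·-2.3625 - (-2)·0.6078 - (3)·1.2745) / (8) = -2.0416
  y = (-10 - (-1)·-2.0416 - (-4)·0.6078 - (4)·1.2745) / (10) = -1.4708
  z = (9 - (-4)·-2.0416 - (1)·-1.4708 - (-2)·1.2745) / (8) = 0.6067
  w = (8 - (4)·-2.0416 - (-1)·-1.4708 - (-1)·0.6067) / (10) = 1.5302
Residual b − A·x = (1.0140, -1.0276, 0.5112, 0.0003); ∞-norm = 1.0276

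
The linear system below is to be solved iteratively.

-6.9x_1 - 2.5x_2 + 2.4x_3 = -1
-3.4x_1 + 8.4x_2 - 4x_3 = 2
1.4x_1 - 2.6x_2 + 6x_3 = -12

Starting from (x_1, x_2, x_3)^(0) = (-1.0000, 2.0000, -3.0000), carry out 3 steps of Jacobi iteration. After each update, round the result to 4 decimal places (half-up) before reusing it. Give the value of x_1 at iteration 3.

-0.3524

Iteration 1:
  x_1 = (-1 - (-2.5)·2.0000 - (2.4)·-3.0000) / (-6.9) = -1.6232
  x_2 = (2 - (-3.4)·-1.0000 - (-4)·-3.0000) / (8.4) = -1.5952
  x_3 = (-12 - (1.4)·-1.0000 - (-2.6)·2.0000) / (6) = -0.9000
Iteration 2:
  x_1 = (-1 - (-2.5)·-1.5952 - (2.4)·-0.9000) / (-6.9) = 0.4099
  x_2 = (2 - (-3.4)·-1.6232 - (-4)·-0.9000) / (8.4) = -0.8475
  x_3 = (-12 - (1.4)·-1.6232 - (-2.6)·-1.5952) / (6) = -2.3125
Iteration 3:
  x_1 = (-1 - (-2.5)·-0.8475 - (2.4)·-2.3125) / (-6.9) = -0.3524
  x_2 = (2 - (-3.4)·0.4099 - (-4)·-2.3125) / (8.4) = -0.6972
  x_3 = (-12 - (1.4)·0.4099 - (-2.6)·-0.8475) / (6) = -2.4629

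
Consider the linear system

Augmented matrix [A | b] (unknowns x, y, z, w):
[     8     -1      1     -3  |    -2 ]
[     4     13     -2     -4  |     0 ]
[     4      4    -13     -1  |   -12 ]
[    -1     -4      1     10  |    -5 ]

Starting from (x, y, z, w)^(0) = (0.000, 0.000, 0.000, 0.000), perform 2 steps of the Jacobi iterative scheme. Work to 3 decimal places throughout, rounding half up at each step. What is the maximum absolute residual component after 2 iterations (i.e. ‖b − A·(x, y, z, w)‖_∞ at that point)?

Iteration 1:
  x = (-2 - (-1)·0.000 - (1)·0.000 - (-3)·0.000) / (8) = -0.250
  y = (0 - (4)·0.000 - (-2)·0.000 - (-4)·0.000) / (13) = 0.000
  z = (-12 - (4)·0.000 - (4)·0.000 - (-1)·0.000) / (-13) = 0.923
  w = (-5 - (-1)·0.000 - (-4)·0.000 - (1)·0.000) / (10) = -0.500
Iteration 2:
  x = (-2 - (-1)·0.000 - (1)·0.923 - (-3)·-0.500) / (8) = -0.553
  y = (0 - (4)·-0.250 - (-2)·0.923 - (-4)·-0.500) / (13) = 0.065
  z = (-12 - (4)·-0.250 - (4)·0.000 - (-1)·-0.500) / (-13) = 0.885
  w = (-5 - (-1)·-0.250 - (-4)·0.000 - (1)·0.923) / (10) = -0.617
Residual b − A·x = (-0.247, 0.669, 0.840, -0.008); ∞-norm = 0.840

0.840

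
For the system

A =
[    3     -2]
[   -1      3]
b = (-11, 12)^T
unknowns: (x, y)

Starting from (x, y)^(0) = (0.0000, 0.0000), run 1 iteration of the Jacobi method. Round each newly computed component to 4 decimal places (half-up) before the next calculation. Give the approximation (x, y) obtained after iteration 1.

Iteration 1:
  x = (-11 - (-2)·0.0000) / (3) = -3.6667
  y = (12 - (-1)·0.0000) / (3) = 4.0000

(-3.6667, 4.0000)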